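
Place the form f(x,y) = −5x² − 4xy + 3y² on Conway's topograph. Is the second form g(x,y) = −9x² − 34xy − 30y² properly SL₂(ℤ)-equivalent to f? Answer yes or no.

D₁ = 76, D₂ = 76
river cycle of f (length 6): (3, 4, -5), (-5, 6, 2), (2, 6, -5), (-5, 4, 3), (3, 8, -1), (-1, 8, 3)
river cycle of g (length 6): (-5, 6, 2), (2, 6, -5), (-5, 4, 3), (3, 8, -1), (-1, 8, 3), (3, 4, -5)
cycles coincide ⇒ equivalent

yes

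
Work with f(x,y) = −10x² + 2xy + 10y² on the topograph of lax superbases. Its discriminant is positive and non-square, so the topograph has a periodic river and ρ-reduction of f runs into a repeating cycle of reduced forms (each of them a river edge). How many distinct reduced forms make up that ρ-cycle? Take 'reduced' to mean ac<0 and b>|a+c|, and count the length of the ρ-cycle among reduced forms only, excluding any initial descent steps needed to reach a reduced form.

D = 404, ⌊√D⌋ = 20
river: ρ → (10,18,-2)
river: ρ → (-2,18,10)
river: ρ → (10,2,-10)
river: ρ → (-10,18,2)
river: ρ → (2,18,-10)
river: ρ → (-10,2,10)
ρ-cycle length = 6 (tail of 0 descent steps not counted)

6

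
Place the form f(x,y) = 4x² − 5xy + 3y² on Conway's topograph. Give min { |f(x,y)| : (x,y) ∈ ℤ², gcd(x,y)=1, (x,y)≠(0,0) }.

translate: b→3 (≡-5 mod 8), so (4,-5,3)→(4,3,2)
flip: (4,3,2)→(2,-3,4)
translate: b→1 (≡-3 mod 4), so (2,-3,4)→(2,1,3)
reduced (well bottom): (2,1,3) with a≤c, −a<b≤a
well minimum = a = 2

2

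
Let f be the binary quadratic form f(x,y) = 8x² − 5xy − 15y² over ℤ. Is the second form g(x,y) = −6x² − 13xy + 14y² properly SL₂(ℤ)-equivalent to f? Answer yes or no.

D₁ = 505, D₂ = 505
river cycle of f (length 8): (8, 11, -12), (-12, 13, 7), (7, 15, -10), (-10, 5, 12), (12, 19, -3), (-3, 17, 18), (18, 19, -2), (-2, 21, 8)
river cycle of g (length 8): (14, 13, -6), (-6, 11, 16), (16, 21, -1), (-1, 21, 16), (16, 11, -6), (-6, 13, 14), (14, 15, -5), (-5, 15, 14)
cycles differ ⇒ inequivalent

no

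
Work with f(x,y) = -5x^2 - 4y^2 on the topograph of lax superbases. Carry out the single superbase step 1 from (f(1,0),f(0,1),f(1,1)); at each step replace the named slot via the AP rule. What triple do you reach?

start (-5,-4,-9) = (f(1,0),f(0,1),f(1,1))
replace slot 1: 2·((-4)+(-9)) − (-5) = -21 → (-21,-4,-9)

-21,-4,-9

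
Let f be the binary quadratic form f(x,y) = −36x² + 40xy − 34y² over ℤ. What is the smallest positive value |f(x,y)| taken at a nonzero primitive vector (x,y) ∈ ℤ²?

translate: b→32 (≡-40 mod 72), so (36,-40,34)→(36,32,30)
flip: (36,32,30)→(30,-32,36)
translate: b→28 (≡-32 mod 60), so (30,-32,36)→(30,28,34)
reduced (well bottom): (30,28,34) with a≤c, −a<b≤a
well minimum |f| = |-30| = 30 (negative-definite)

30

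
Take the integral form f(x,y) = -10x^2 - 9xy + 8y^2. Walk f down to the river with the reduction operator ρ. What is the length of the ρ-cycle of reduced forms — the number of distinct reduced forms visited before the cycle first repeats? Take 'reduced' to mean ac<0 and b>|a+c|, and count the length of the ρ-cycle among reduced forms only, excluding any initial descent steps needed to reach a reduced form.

D = 401, ⌊√D⌋ = 20
descent: ρ → (8,9,-10)  [lands on river]
river: ρ → (-10,11,7)
river: ρ → (7,17,-4)
river: ρ → (-4,15,11)
river: ρ → (11,7,-8)
river: ρ → (-8,9,10)
river: ρ → (10,11,-7)
river: ρ → (-7,17,4)
river: ρ → (4,15,-11)
river: ρ → (-11,7,8)
ρ-cycle length = 10 (tail of 1 descent step not counted)

10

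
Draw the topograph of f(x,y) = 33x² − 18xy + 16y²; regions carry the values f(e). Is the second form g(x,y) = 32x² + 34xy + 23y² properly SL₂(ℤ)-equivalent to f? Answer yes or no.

D₁ = -1788, D₂ = -1788
f: flip: (33,-18,16)→(16,18,33)
f: translate: b→-14 (≡18 mod 32), so (16,18,33)→(16,-14,31)
f: reduced (well bottom): (16,-14,31) with a≤c, −a<b≤a
g: translate: b→-30 (≡34 mod 64), so (32,34,23)→(32,-30,21)
g: flip: (32,-30,21)→(21,30,32)
g: translate: b→-12 (≡30 mod 42), so (21,30,32)→(21,-12,23)
g: reduced (well bottom): (21,-12,23) with a≤c, −a<b≤a
reduced forms (16, -14, 31) vs (21, -12, 23) ⇒ inequivalent

no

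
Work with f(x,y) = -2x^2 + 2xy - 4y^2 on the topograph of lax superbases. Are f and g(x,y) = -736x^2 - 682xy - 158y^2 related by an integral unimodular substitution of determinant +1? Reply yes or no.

D₁ = -28, D₂ = -28
f is negative-definite; reduce −f:
−f: translate: b→2 (≡-2 mod 4), so (2,-2,4)→(2,2,4)
−f: reduced (well bottom): (2,2,4) with a≤c, −a<b≤a
flip sign back: reduced form of f is (-2,-2,-4)
g is negative-definite; reduce −g:
−g: flip: (736,682,158)→(158,-682,736)
−g: translate: b→-50 (≡-682 mod 316), so (158,-682,736)→(158,-50,4)
−g: flip: (158,-50,4)→(4,50,158)
−g: translate: b→2 (≡50 mod 8), so (4,50,158)→(4,2,2)
−g: flip: (4,2,2)→(2,-2,4)
−g: translate: b→2 (≡-2 mod 4), so (2,-2,4)→(2,2,4)
−g: reduced (well bottom): (2,2,4) with a≤c, −a<b≤a
flip sign back: reduced form of g is (-2,-2,-4)
reduced forms (-2, -2, -4) vs (-2, -2, -4) ⇒ equivalent

yes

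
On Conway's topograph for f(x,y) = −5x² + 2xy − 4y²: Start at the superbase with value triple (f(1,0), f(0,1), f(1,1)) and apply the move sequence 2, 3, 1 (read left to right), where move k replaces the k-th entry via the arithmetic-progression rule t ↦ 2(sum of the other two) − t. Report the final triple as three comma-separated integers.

start (-5,-4,-7) = (f(1,0),f(0,1),f(1,1))
replace slot 2: 2·((-5)+(-7)) − (-4) = -20 → (-5,-20,-7)
replace slot 3: 2·((-5)+(-20)) − (-7) = -43 → (-5,-20,-43)
replace slot 1: 2·((-20)+(-43)) − (-5) = -121 → (-121,-20,-43)

-121,-20,-43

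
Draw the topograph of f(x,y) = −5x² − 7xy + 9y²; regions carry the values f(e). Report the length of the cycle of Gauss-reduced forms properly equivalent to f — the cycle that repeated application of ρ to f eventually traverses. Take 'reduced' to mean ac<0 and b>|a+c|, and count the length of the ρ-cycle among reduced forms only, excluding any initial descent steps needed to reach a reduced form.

D = 229, ⌊√D⌋ = 15
descent: ρ → (9,7,-5)  [lands on river]
river: ρ → (-5,13,3)
river: ρ → (3,11,-9)
river: ρ → (-9,7,5)
river: ρ → (5,13,-3)
river: ρ → (-3,11,9)
ρ-cycle length = 6 (tail of 1 descent step not counted)

6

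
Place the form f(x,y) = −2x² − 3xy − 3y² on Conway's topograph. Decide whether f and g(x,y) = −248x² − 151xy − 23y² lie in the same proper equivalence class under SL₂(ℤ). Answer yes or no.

D₁ = -15, D₂ = -15
f is negative-definite; reduce −f:
−f: translate: b→-1 (≡3 mod 4), so (2,3,3)→(2,-1,2)
−f: flip: (2,-1,2)→(2,1,2)
−f: reduced (well bottom): (2,1,2) with a≤c, −a<b≤a
flip sign back: reduced form of f is (-2,-1,-2)
g is negative-definite; reduce −g:
−g: flip: (248,151,23)→(23,-151,248)
−g: translate: b→-13 (≡-151 mod 46), so (23,-151,248)→(23,-13,2)
−g: flip: (23,-13,2)→(2,13,23)
−g: translate: b→1 (≡13 mod 4), so (2,13,23)→(2,1,2)
−g: reduced (well bottom): (2,1,2) with a≤c, −a<b≤a
flip sign back: reduced form of g is (-2,-1,-2)
reduced forms (-2, -1, -2) vs (-2, -1, -2) ⇒ equivalent

yes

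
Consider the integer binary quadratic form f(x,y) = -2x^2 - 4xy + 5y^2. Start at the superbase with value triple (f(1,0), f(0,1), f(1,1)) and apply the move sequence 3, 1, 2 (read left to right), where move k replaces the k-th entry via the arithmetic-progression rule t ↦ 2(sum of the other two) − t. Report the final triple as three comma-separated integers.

start (-2,5,-1) = (f(1,0),f(0,1),f(1,1))
replace slot 3: 2·((-2)+5) − (-1) = 7 → (-2,5,7)
replace slot 1: 2·(5+7) − (-2) = 26 → (26,5,7)
replace slot 2: 2·(26+7) − 5 = 61 → (26,61,7)

26,61,7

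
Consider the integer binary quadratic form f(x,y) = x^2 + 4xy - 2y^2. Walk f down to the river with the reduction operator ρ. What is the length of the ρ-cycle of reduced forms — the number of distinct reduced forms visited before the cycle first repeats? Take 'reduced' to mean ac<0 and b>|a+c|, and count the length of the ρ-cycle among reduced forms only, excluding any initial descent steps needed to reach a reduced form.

D = 24, ⌊√D⌋ = 4
river: ρ → (-2,4,1)
river: ρ → (1,4,-2)
ρ-cycle length = 2 (tail of 0 descent steps not counted)

2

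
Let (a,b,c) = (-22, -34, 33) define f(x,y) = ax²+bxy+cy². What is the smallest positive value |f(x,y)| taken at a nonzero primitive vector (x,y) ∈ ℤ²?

descent: ρ → (33,34,-22)  [lands on river]
river: ρ → (-22,54,13)
river: ρ → (13,50,-30)
river: ρ → (-30,10,33)
river: ρ → (33,56,-7)
river: ρ → (-7,56,33)
river: ρ → (33,10,-30)
river: ρ → (-30,50,13)
river: ρ → (13,54,-22)
river: ρ → (-22,34,33)
river: ρ → (33,32,-23)
river: ρ → (-23,60,5)
river: ρ → (5,60,-23)
river: ρ → (-23,32,33)
closes: descent 1, river 14
min |a| on river = 5

5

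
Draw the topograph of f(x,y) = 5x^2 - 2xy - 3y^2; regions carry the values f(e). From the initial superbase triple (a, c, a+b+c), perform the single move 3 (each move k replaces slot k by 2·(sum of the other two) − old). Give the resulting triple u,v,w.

start (5,-3,0) = (f(1,0),f(0,1),f(1,1))
replace slot 3: 2·(5+(-3)) − 0 = 4 → (5,-3,4)

5,-3,4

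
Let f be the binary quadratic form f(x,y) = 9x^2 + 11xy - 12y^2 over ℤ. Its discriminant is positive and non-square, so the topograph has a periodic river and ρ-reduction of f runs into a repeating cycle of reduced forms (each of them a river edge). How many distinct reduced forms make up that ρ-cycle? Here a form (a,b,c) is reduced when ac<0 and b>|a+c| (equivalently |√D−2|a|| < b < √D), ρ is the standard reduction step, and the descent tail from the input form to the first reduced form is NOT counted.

D = 553, ⌊√D⌋ = 23
river: ρ → (-12,13,8)
river: ρ → (8,19,-6)
river: ρ → (-6,17,11)
river: ρ → (11,5,-12)
river: ρ → (-12,19,4)
river: ρ → (4,21,-7)
river: ρ → (-7,21,4)
river: ρ → (4,19,-12)
river: ρ → (-12,5,11)
river: ρ → (11,17,-6)
river: ρ → (-6,19,8)
river: ρ → (8,13,-12)
river: ρ → (-12,11,9)
river: ρ → (9,7,-14)
river: ρ → (-14,21,2)
river: ρ → (2,23,-3)
river: ρ → (-3,19,16)
river: ρ → (16,13,-6)
river: ρ → (-6,23,1)
river: ρ → (1,23,-6)
river: ρ → (-6,13,16)
river: ρ → (16,19,-3)
river: ρ → (-3,23,2)
river: ρ → (2,21,-14)
river: ρ → (-14,7,9)
river: ρ → (9,11,-12)
ρ-cycle length = 26 (tail of 0 descent steps not counted)

26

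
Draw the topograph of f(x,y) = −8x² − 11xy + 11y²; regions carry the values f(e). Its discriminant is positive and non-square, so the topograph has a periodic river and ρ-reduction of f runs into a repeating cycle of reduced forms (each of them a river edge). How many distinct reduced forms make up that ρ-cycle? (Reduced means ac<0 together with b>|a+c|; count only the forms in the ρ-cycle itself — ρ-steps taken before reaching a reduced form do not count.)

D = 473, ⌊√D⌋ = 21
descent: ρ → (11,11,-8)  [lands on river]
river: ρ → (-8,21,1)
river: ρ → (1,21,-8)
river: ρ → (-8,11,11)
ρ-cycle length = 4 (tail of 1 descent step not counted)

4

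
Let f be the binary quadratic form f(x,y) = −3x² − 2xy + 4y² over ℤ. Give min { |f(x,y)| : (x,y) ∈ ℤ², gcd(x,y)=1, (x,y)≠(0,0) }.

descent: ρ → (4,2,-3)  [lands on river]
river: ρ → (-3,4,3)
river: ρ → (3,2,-4)
river: ρ → (-4,6,1)
river: ρ → (1,6,-4)
river: ρ → (-4,2,3)
river: ρ → (3,4,-3)
river: ρ → (-3,2,4)
river: ρ → (4,6,-1)
river: ρ → (-1,6,4)
closes: descent 1, river 10
min |a| on river = 1

1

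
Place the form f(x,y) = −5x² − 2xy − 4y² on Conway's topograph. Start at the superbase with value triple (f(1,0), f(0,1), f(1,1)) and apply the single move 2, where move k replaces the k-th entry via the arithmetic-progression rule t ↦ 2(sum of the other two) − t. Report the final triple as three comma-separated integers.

start (-5,-4,-11) = (f(1,0),f(0,1),f(1,1))
replace slot 2: 2·((-5)+(-11)) − (-4) = -28 → (-5,-28,-11)

-5,-28,-11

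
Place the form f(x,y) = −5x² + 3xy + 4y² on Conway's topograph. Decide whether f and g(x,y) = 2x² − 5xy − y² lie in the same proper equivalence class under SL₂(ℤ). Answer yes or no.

D₁ = 89, D₂ = 33
discriminants differ ⇒ not SL₂(ℤ)-equivalent

no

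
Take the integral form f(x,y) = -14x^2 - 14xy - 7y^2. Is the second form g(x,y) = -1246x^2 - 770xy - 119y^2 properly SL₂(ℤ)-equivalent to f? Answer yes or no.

D₁ = -196, D₂ = -196
f is negative-definite; reduce −f:
−f: flip: (14,14,7)→(7,-14,14)
−f: translate: b→0 (≡-14 mod 14), so (7,-14,14)→(7,0,7)
−f: reduced (well bottom): (7,0,7) with a≤c, −a<b≤a
flip sign back: reduced form of f is (-7,0,-7)
g is negative-definite; reduce −g:
−g: flip: (1246,770,119)→(119,-770,1246)
−g: translate: b→-56 (≡-770 mod 238), so (119,-770,1246)→(119,-56,7)
−g: flip: (119,-56,7)→(7,56,119)
−g: translate: b→0 (≡56 mod 14), so (7,56,119)→(7,0,7)
−g: reduced (well bottom): (7,0,7) with a≤c, −a<b≤a
flip sign back: reduced form of g is (-7,0,-7)
reduced forms (-7, 0, -7) vs (-7, 0, -7) ⇒ equivalent

yes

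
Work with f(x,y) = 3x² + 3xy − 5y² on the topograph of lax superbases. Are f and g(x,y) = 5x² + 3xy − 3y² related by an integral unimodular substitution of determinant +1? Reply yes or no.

D₁ = 69, D₂ = 69
river cycle of f (length 4): (-5, 7, 1), (1, 7, -5), (-5, 3, 3), (3, 3, -5)
river cycle of g (length 4): (-3, 3, 5), (5, 7, -1), (-1, 7, 5), (5, 3, -3)
cycles differ ⇒ inequivalent

no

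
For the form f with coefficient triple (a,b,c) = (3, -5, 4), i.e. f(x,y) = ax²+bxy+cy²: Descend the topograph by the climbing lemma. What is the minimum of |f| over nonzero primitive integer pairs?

translate: b→1 (≡-5 mod 6), so (3,-5,4)→(3,1,2)
flip: (3,1,2)→(2,-1,3)
reduced (well bottom): (2,-1,3) with a≤c, −a<b≤a
well minimum = a = 2

2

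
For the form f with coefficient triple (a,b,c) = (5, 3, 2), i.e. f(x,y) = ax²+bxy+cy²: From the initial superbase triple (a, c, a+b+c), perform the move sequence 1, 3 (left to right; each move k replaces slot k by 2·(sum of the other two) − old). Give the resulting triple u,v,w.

start (5,2,10) = (f(1,0),f(0,1),f(1,1))
replace slot 1: 2·(2+10) − 5 = 19 → (19,2,10)
replace slot 3: 2·(19+2) − 10 = 32 → (19,2,32)

19,2,32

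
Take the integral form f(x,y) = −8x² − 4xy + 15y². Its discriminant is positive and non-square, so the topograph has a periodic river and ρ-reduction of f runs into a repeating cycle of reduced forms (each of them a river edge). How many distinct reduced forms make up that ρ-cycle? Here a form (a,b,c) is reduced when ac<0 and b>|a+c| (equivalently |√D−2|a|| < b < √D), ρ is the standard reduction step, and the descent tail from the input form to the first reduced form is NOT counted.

D = 496, ⌊√D⌋ = 22
descent: ρ → (15,4,-8)
descent: ρ → (-8,12,11)  [lands on river]
river: ρ → (11,10,-9)
river: ρ → (-9,8,12)
river: ρ → (12,16,-5)
river: ρ → (-5,14,15)
river: ρ → (15,16,-4)
river: ρ → (-4,16,15)
river: ρ → (15,14,-5)
river: ρ → (-5,16,12)
river: ρ → (12,8,-9)
river: ρ → (-9,10,11)
river: ρ → (11,12,-8)
river: ρ → (-8,20,3)
river: ρ → (3,22,-1)
river: ρ → (-1,22,3)
river: ρ → (3,20,-8)
ρ-cycle length = 16 (tail of 2 descent steps not counted)

16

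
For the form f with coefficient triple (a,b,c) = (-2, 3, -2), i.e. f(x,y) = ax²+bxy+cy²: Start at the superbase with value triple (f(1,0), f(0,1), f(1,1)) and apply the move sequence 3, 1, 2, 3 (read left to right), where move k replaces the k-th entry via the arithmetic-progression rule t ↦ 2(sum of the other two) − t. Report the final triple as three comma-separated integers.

start (-2,-2,-1) = (f(1,0),f(0,1),f(1,1))
replace slot 3: 2·((-2)+(-2)) − (-1) = -7 → (-2,-2,-7)
replace slot 1: 2·((-2)+(-7)) − (-2) = -16 → (-16,-2,-7)
replace slot 2: 2·((-16)+(-7)) − (-2) = -44 → (-16,-44,-7)
replace slot 3: 2·((-16)+(-44)) − (-7) = -113 → (-16,-44,-113)

-16,-44,-113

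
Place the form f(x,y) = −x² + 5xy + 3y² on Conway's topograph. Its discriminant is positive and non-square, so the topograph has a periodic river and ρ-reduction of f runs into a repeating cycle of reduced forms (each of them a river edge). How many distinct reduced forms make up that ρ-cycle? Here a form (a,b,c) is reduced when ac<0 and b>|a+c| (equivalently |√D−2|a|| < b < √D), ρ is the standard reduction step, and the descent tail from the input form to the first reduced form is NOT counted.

D = 37, ⌊√D⌋ = 6
river: ρ → (3,1,-3)
river: ρ → (-3,5,1)
river: ρ → (1,5,-3)
river: ρ → (-3,1,3)
river: ρ → (3,5,-1)
river: ρ → (-1,5,3)
ρ-cycle length = 6 (tail of 0 descent steps not counted)

6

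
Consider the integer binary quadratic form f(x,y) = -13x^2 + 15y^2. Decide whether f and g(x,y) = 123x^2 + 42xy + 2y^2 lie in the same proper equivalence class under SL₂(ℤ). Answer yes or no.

D₁ = 780, D₂ = 780
river cycle of f (length 2): (-13, 26, 2), (2, 26, -13)
river cycle of g (length 2): (2, 26, -13), (-13, 26, 2)
cycles coincide ⇒ equivalent

yes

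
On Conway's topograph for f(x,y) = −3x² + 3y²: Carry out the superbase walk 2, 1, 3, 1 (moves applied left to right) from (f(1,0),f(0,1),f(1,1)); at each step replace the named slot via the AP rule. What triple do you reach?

start (-3,3,0) = (f(1,0),f(0,1),f(1,1))
replace slot 2: 2·((-3)+0) − 3 = -9 → (-3,-9,0)
replace slot 1: 2·((-9)+0) − (-3) = -15 → (-15,-9,0)
replace slot 3: 2·((-15)+(-9)) − 0 = -48 → (-15,-9,-48)
replace slot 1: 2·((-9)+(-48)) − (-15) = -99 → (-99,-9,-48)

-99,-9,-48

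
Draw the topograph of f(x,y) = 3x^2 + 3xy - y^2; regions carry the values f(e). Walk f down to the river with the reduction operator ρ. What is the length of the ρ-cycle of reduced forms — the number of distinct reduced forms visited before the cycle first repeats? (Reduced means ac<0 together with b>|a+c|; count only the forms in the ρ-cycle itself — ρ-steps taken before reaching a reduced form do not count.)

D = 21, ⌊√D⌋ = 4
river: ρ → (-1,3,3)
river: ρ → (3,3,-1)
ρ-cycle length = 2 (tail of 0 descent steps not counted)

2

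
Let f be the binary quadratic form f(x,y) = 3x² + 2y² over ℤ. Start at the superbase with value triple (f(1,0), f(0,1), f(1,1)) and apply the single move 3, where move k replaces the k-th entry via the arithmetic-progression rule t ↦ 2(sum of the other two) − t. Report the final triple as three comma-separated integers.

start (3,2,5) = (f(1,0),f(0,1),f(1,1))
replace slot 3: 2·(3+2) − 5 = 5 → (3,2,5)

3,2,5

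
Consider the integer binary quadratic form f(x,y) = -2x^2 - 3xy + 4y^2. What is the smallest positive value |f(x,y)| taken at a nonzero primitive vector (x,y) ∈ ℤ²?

descent: ρ → (4,3,-2)  [lands on river]
river: ρ → (-2,5,2)
river: ρ → (2,3,-4)
river: ρ → (-4,5,1)
river: ρ → (1,5,-4)
river: ρ → (-4,3,2)
river: ρ → (2,5,-2)
river: ρ → (-2,3,4)
river: ρ → (4,5,-1)
river: ρ → (-1,5,4)
closes: descent 1, river 10
min |a| on river = 1

1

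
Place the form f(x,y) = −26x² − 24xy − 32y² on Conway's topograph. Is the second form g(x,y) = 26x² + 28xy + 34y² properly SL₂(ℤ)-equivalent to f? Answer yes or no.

D₁ = -2752, D₂ = -2752
f is negative-definite; reduce −f:
−f: reduced (well bottom): (26,24,32) with a≤c, −a<b≤a
flip sign back: reduced form of f is (-26,-24,-32)
g: translate: b→-24 (≡28 mod 52), so (26,28,34)→(26,-24,32)
g: reduced (well bottom): (26,-24,32) with a≤c, −a<b≤a
reduced forms (-26, -24, -32) vs (26, -24, 32) ⇒ inequivalent

no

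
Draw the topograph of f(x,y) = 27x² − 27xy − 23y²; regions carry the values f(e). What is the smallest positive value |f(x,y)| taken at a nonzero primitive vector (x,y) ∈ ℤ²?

descent: ρ → (-23,27,27)  [lands on river]
river: ρ → (27,27,-23)
river: ρ → (-23,19,31)
river: ρ → (31,43,-11)
river: ρ → (-11,45,27)
river: ρ → (27,9,-29)
river: ρ → (-29,49,7)
river: ρ → (7,49,-29)
river: ρ → (-29,9,27)
river: ρ → (27,45,-11)
river: ρ → (-11,43,31)
river: ρ → (31,19,-23)
closes: descent 1, river 12
min |a| on river = 7

7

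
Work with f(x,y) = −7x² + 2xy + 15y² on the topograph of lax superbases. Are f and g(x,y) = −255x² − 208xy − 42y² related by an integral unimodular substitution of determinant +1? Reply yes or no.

D₁ = 424, D₂ = 424
river cycle of f (length 18): (-7, 16, 6), (6, 20, -1), (-1, 20, 6), (6, 16, -7), (-7, 12, 10), (10, 8, -9), (-9, 10, 9), (9, 8, -10), (-10, 12, 7), (7, 16, -6), … (8 more)
river cycle of g (length 18): (-7, 16, 6), (6, 20, -1), (-1, 20, 6), (6, 16, -7), (-7, 12, 10), (10, 8, -9), (-9, 10, 9), (9, 8, -10), (-10, 12, 7), (7, 16, -6), … (8 more)
cycles coincide ⇒ equivalent

yes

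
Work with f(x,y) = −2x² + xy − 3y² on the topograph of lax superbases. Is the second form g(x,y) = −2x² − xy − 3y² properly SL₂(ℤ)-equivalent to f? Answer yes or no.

D₁ = -23, D₂ = -23
f is negative-definite; reduce −f:
−f: reduced (well bottom): (2,-1,3) with a≤c, −a<b≤a
flip sign back: reduced form of f is (-2,1,-3)
g is negative-definite; reduce −g:
−g: reduced (well bottom): (2,1,3) with a≤c, −a<b≤a
flip sign back: reduced form of g is (-2,-1,-3)
reduced forms (-2, 1, -3) vs (-2, -1, -3) ⇒ inequivalent

no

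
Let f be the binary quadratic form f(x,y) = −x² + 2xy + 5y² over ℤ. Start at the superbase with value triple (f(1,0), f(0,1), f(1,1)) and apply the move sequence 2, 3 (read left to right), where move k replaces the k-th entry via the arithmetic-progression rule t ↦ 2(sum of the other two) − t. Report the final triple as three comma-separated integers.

start (-1,5,6) = (f(1,0),f(0,1),f(1,1))
replace slot 2: 2·((-1)+6) − 5 = 5 → (-1,5,6)
replace slot 3: 2·((-1)+5) − 6 = 2 → (-1,5,2)

-1,5,2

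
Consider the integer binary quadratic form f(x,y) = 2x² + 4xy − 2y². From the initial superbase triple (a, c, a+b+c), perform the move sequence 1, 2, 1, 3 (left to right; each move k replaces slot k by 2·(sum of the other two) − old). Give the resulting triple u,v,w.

start (2,-2,4) = (f(1,0),f(0,1),f(1,1))
replace slot 1: 2·((-2)+4) − 2 = 2 → (2,-2,4)
replace slot 2: 2·(2+4) − (-2) = 14 → (2,14,4)
replace slot 1: 2·(14+4) − 2 = 34 → (34,14,4)
replace slot 3: 2·(34+14) − 4 = 92 → (34,14,92)

34,14,92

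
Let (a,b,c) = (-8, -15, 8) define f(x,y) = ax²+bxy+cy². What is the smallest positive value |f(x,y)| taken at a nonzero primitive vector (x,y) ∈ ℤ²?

descent: ρ → (8,15,-8)  [lands on river]
river: ρ → (-8,17,6)
river: ρ → (6,19,-5)
river: ρ → (-5,21,2)
river: ρ → (2,19,-15)
river: ρ → (-15,11,6)
river: ρ → (6,13,-13)
river: ρ → (-13,13,6)
river: ρ → (6,11,-15)
river: ρ → (-15,19,2)
river: ρ → (2,21,-5)
river: ρ → (-5,19,6)
river: ρ → (6,17,-8)
river: ρ → (-8,15,8)
river: ρ → (8,17,-6)
river: ρ → (-6,19,5)
river: ρ → (5,21,-2)
river: ρ → (-2,19,15)
river: ρ → (15,11,-6)
river: ρ → (-6,13,13)
river: ρ → (13,13,-6)
river: ρ → (-6,11,15)
river: ρ → (15,19,-2)
river: ρ → (-2,21,5)
river: ρ → (5,19,-6)
river: ρ → (-6,17,8)
closes: descent 1, river 26
min |a| on river = 2

2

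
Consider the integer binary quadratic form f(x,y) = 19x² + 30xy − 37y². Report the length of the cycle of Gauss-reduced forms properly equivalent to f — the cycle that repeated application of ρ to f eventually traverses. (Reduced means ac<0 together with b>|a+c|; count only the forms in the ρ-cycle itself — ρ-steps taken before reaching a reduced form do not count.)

D = 3712, ⌊√D⌋ = 60
river: ρ → (-37,44,12)
river: ρ → (12,52,-21)
river: ρ → (-21,32,32)
river: ρ → (32,32,-21)
river: ρ → (-21,52,12)
river: ρ → (12,44,-37)
river: ρ → (-37,30,19)
river: ρ → (19,46,-21)
river: ρ → (-21,38,27)
river: ρ → (27,16,-32)
river: ρ → (-32,48,11)
river: ρ → (11,40,-48)
river: ρ → (-48,56,3)
river: ρ → (3,58,-29)
river: ρ → (-29,58,3)
river: ρ → (3,56,-48)
river: ρ → (-48,40,11)
river: ρ → (11,48,-32)
river: ρ → (-32,16,27)
river: ρ → (27,38,-21)
river: ρ → (-21,46,19)
river: ρ → (19,30,-37)
ρ-cycle length = 22 (tail of 0 descent steps not counted)

22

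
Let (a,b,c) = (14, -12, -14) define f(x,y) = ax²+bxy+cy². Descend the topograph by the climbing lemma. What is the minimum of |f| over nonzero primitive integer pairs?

descent: ρ → (-14,12,14)  [lands on river]
river: ρ → (14,16,-12)
river: ρ → (-12,8,18)
river: ρ → (18,28,-2)
river: ρ → (-2,28,18)
river: ρ → (18,8,-12)
river: ρ → (-12,16,14)
river: ρ → (14,12,-14)
river: ρ → (-14,16,12)
river: ρ → (12,8,-18)
river: ρ → (-18,28,2)
river: ρ → (2,28,-18)
river: ρ → (-18,8,12)
river: ρ → (12,16,-14)
closes: descent 1, river 14
min |a| on river = 2

2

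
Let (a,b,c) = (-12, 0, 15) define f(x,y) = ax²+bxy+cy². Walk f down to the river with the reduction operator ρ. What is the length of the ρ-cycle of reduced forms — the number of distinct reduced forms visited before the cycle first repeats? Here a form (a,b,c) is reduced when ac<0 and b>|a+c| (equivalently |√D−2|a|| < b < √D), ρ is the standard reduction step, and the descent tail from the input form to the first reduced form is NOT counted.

D = 720, ⌊√D⌋ = 26
descent: ρ → (15,0,-12)
descent: ρ → (-12,24,3)  [lands on river]
river: ρ → (3,24,-12)
ρ-cycle length = 2 (tail of 2 descent steps not counted)

2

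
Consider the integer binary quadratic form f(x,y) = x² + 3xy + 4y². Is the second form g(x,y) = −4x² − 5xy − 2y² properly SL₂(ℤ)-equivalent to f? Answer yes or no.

D₁ = -7, D₂ = -7
f: translate: b→1 (≡3 mod 2), so (1,3,4)→(1,1,2)
f: reduced (well bottom): (1,1,2) with a≤c, −a<b≤a
g is negative-definite; reduce −g:
−g: translate: b→-3 (≡5 mod 8), so (4,5,2)→(4,-3,1)
−g: flip: (4,-3,1)→(1,3,4)
−g: translate: b→1 (≡3 mod 2), so (1,3,4)→(1,1,2)
−g: reduced (well bottom): (1,1,2) with a≤c, −a<b≤a
flip sign back: reduced form of g is (-1,-1,-2)
reduced forms (1, 1, 2) vs (-1, -1, -2) ⇒ inequivalent

no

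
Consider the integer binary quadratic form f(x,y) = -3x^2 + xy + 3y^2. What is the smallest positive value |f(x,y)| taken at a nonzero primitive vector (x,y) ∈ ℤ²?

river: ρ → (3,5,-1)
river: ρ → (-1,5,3)
river: ρ → (3,1,-3)
river: ρ → (-3,5,1)
river: ρ → (1,5,-3)
river: ρ → (-3,1,3)
closes: descent 0, river 6
min |a| on river = 1

1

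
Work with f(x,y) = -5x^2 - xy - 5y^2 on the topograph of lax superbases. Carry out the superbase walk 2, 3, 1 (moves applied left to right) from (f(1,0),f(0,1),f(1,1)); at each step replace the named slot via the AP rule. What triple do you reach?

start (-5,-5,-11) = (f(1,0),f(0,1),f(1,1))
replace slot 2: 2·((-5)+(-11)) − (-5) = -27 → (-5,-27,-11)
replace slot 3: 2·((-5)+(-27)) − (-11) = -53 → (-5,-27,-53)
replace slot 1: 2·((-27)+(-53)) − (-5) = -155 → (-155,-27,-53)

-155,-27,-53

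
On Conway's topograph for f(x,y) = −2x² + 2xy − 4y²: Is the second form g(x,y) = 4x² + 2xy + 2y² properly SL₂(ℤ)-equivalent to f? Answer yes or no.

D₁ = -28, D₂ = -28
f is negative-definite; reduce −f:
−f: translate: b→2 (≡-2 mod 4), so (2,-2,4)→(2,2,4)
−f: reduced (well bottom): (2,2,4) with a≤c, −a<b≤a
flip sign back: reduced form of f is (-2,-2,-4)
g: flip: (4,2,2)→(2,-2,4)
g: translate: b→2 (≡-2 mod 4), so (2,-2,4)→(2,2,4)
g: reduced (well bottom): (2,2,4) with a≤c, −a<b≤a
reduced forms (-2, -2, -4) vs (2, 2, 4) ⇒ inequivalent

no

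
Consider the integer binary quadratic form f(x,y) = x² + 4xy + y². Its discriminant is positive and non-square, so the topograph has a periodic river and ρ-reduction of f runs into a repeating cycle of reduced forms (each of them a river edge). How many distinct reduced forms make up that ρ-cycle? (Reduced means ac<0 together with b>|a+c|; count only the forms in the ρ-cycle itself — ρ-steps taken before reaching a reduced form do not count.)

D = 12, ⌊√D⌋ = 3
descent: ρ → (1,2,-2)  [lands on river]
river: ρ → (-2,2,1)
ρ-cycle length = 2 (tail of 1 descent step not counted)

2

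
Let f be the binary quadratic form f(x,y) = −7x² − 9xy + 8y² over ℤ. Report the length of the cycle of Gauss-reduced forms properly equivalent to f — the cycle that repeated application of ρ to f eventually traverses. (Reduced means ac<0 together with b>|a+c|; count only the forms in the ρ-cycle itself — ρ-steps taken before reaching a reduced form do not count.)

D = 305, ⌊√D⌋ = 17
descent: ρ → (8,9,-7)  [lands on river]
river: ρ → (-7,5,10)
river: ρ → (10,15,-2)
river: ρ → (-2,17,2)
river: ρ → (2,15,-10)
river: ρ → (-10,5,7)
river: ρ → (7,9,-8)
river: ρ → (-8,7,8)
ρ-cycle length = 8 (tail of 1 descent step not counted)

8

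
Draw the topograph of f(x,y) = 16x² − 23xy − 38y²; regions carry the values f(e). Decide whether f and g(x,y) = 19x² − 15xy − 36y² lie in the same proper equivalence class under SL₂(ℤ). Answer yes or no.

D₁ = 2961, D₂ = 2961
river cycle of f (length 16): (-38, 23, 16), (16, 41, -20), (-20, 39, 18), (18, 33, -26), (-26, 19, 25), (25, 31, -20), (-20, 49, 7), (7, 49, -20), (-20, 31, 25), (25, 19, -26), … (6 more)
river cycle of g (length 14): (19, 23, -32), (-32, 41, 10), (10, 39, -36), (-36, 33, 13), (13, 45, -18), (-18, 27, 31), (31, 35, -14), (-14, 49, 10), (10, 51, -9), (-9, 39, 40), … (4 more)
cycles differ ⇒ inequivalent

no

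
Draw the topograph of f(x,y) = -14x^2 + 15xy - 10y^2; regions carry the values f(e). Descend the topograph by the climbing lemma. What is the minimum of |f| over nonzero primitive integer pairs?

translate: b→13 (≡-15 mod 28), so (14,-15,10)→(14,13,9)
flip: (14,13,9)→(9,-13,14)
translate: b→5 (≡-13 mod 18), so (9,-13,14)→(9,5,10)
reduced (well bottom): (9,5,10) with a≤c, −a<b≤a
well minimum |f| = |-9| = 9 (negative-definite)

9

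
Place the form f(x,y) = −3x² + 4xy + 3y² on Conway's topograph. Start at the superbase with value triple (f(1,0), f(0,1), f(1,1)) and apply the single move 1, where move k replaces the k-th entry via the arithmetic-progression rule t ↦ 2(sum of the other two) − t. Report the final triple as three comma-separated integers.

start (-3,3,4) = (f(1,0),f(0,1),f(1,1))
replace slot 1: 2·(3+4) − (-3) = 17 → (17,3,4)

17,3,4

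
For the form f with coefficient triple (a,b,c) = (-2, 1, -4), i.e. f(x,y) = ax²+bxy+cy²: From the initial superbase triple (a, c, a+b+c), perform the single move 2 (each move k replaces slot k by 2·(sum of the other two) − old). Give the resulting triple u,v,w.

start (-2,-4,-5) = (f(1,0),f(0,1),f(1,1))
replace slot 2: 2·((-2)+(-5)) − (-4) = -10 → (-2,-10,-5)

-2,-10,-5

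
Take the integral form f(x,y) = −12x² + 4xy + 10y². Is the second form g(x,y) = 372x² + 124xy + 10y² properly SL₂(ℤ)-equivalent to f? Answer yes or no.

D₁ = 496, D₂ = 496
river cycle of f (length 8): (10, 16, -6), (-6, 20, 4), (4, 20, -6), (-6, 16, 10), (10, 4, -12), (-12, 20, 2), (2, 20, -12), (-12, 4, 10)
river cycle of g (length 8): (10, 16, -6), (-6, 20, 4), (4, 20, -6), (-6, 16, 10), (10, 4, -12), (-12, 20, 2), (2, 20, -12), (-12, 4, 10)
cycles coincide ⇒ equivalent

yes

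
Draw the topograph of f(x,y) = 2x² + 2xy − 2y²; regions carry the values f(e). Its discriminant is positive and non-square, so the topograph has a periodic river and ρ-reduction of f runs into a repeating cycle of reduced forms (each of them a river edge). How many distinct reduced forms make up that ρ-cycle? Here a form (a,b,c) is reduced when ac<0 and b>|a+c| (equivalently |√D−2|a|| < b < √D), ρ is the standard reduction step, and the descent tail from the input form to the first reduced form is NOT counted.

D = 20, ⌊√D⌋ = 4
river: ρ → (-2,2,2)
river: ρ → (2,2,-2)
ρ-cycle length = 2 (tail of 0 descent steps not counted)

2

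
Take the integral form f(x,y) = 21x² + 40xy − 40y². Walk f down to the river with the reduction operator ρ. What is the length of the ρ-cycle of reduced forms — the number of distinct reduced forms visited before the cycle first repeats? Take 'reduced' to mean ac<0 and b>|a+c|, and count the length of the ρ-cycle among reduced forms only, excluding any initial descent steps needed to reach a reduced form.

D = 4960, ⌊√D⌋ = 70
river: ρ → (-40,40,21)
river: ρ → (21,44,-36)
river: ρ → (-36,28,29)
river: ρ → (29,30,-35)
river: ρ → (-35,40,24)
river: ρ → (24,56,-19)
river: ρ → (-19,58,21)
river: ρ → (21,68,-4)
river: ρ → (-4,68,21)
river: ρ → (21,58,-19)
river: ρ → (-19,56,24)
river: ρ → (24,40,-35)
river: ρ → (-35,30,29)
river: ρ → (29,28,-36)
river: ρ → (-36,44,21)
river: ρ → (21,40,-40)
ρ-cycle length = 16 (tail of 0 descent steps not counted)

16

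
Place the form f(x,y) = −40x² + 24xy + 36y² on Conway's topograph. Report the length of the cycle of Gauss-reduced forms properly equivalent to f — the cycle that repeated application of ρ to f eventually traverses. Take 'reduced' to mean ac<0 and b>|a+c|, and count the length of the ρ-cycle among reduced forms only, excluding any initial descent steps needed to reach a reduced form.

D = 6336, ⌊√D⌋ = 79
river: ρ → (36,48,-28)
river: ρ → (-28,64,20)
river: ρ → (20,56,-40)
river: ρ → (-40,24,36)
ρ-cycle length = 4 (tail of 0 descent steps not counted)

4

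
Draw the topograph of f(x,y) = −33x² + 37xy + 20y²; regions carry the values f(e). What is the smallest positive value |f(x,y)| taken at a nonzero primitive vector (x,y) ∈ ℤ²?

river: ρ → (20,43,-27)
river: ρ → (-27,11,36)
river: ρ → (36,61,-2)
river: ρ → (-2,63,5)
river: ρ → (5,57,-38)
river: ρ → (-38,19,24)
river: ρ → (24,29,-33)
river: ρ → (-33,37,20)
closes: descent 0, river 8
min |a| on river = 2

2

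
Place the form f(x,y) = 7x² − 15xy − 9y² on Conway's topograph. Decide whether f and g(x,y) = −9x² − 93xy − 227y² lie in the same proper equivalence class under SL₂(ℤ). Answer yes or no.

D₁ = 477, D₂ = 477
river cycle of f (length 8): (-9, 15, 7), (7, 13, -11), (-11, 9, 9), (9, 9, -11), (-11, 13, 7), (7, 15, -9), (-9, 21, 1), (1, 21, -9)
river cycle of g (length 8): (-9, 15, 7), (7, 13, -11), (-11, 9, 9), (9, 9, -11), (-11, 13, 7), (7, 15, -9), (-9, 21, 1), (1, 21, -9)
cycles coincide ⇒ equivalent

yes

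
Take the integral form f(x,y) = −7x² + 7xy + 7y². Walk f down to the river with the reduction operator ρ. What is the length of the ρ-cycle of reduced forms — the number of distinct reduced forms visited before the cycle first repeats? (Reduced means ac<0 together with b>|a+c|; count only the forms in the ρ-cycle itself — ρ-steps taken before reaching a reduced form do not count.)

D = 245, ⌊√D⌋ = 15
river: ρ → (7,7,-7)
river: ρ → (-7,7,7)
ρ-cycle length = 2 (tail of 0 descent steps not counted)

2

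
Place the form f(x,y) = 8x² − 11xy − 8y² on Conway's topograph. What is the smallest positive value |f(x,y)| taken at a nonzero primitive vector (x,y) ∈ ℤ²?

descent: ρ → (-8,11,8)  [lands on river]
river: ρ → (8,5,-11)
river: ρ → (-11,17,2)
river: ρ → (2,19,-2)
river: ρ → (-2,17,11)
river: ρ → (11,5,-8)
closes: descent 1, river 6
min |a| on river = 2

2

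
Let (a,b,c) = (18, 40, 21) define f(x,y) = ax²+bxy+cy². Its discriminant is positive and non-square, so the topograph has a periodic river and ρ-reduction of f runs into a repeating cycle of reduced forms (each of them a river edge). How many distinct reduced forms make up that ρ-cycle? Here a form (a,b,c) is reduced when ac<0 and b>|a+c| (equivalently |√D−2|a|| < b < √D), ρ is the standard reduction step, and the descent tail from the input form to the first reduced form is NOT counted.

D = 88, ⌊√D⌋ = 9
descent: ρ → (21,2,-1)
descent: ρ → (-1,8,6)  [lands on river]
river: ρ → (6,4,-3)
river: ρ → (-3,8,2)
river: ρ → (2,8,-3)
river: ρ → (-3,4,6)
river: ρ → (6,8,-1)
ρ-cycle length = 6 (tail of 2 descent steps not counted)

6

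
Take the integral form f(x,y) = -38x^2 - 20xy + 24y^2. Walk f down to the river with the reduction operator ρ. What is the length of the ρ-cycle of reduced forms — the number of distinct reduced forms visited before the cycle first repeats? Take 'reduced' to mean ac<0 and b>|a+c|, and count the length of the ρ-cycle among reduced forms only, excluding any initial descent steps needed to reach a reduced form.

D = 4048, ⌊√D⌋ = 63
descent: ρ → (24,20,-38)  [lands on river]
river: ρ → (-38,56,6)
river: ρ → (6,52,-56)
river: ρ → (-56,60,2)
river: ρ → (2,60,-56)
river: ρ → (-56,52,6)
river: ρ → (6,56,-38)
river: ρ → (-38,20,24)
river: ρ → (24,28,-34)
river: ρ → (-34,40,18)
river: ρ → (18,32,-42)
river: ρ → (-42,52,8)
river: ρ → (8,60,-14)
river: ρ → (-14,52,24)
river: ρ → (24,44,-22)
river: ρ → (-22,44,24)
river: ρ → (24,52,-14)
river: ρ → (-14,60,8)
river: ρ → (8,52,-42)
river: ρ → (-42,32,18)
river: ρ → (18,40,-34)
river: ρ → (-34,28,24)
ρ-cycle length = 22 (tail of 1 descent step not counted)

22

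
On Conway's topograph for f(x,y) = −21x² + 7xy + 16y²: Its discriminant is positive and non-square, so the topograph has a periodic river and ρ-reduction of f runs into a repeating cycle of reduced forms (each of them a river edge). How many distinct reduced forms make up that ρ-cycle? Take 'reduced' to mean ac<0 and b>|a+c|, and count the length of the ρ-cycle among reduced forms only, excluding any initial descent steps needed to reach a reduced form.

D = 1393, ⌊√D⌋ = 37
river: ρ → (16,25,-12)
river: ρ → (-12,23,18)
river: ρ → (18,13,-17)
river: ρ → (-17,21,14)
river: ρ → (14,35,-3)
river: ρ → (-3,37,2)
river: ρ → (2,35,-21)
river: ρ → (-21,7,16)
ρ-cycle length = 8 (tail of 0 descent steps not counted)

8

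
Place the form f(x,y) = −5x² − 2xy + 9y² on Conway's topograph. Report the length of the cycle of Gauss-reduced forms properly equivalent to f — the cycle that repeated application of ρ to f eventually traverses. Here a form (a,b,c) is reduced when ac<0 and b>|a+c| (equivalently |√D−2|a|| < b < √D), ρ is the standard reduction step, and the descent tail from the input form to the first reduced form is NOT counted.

D = 184, ⌊√D⌋ = 13
descent: ρ → (9,2,-5)
descent: ρ → (-5,8,6)  [lands on river]
river: ρ → (6,4,-7)
river: ρ → (-7,10,3)
river: ρ → (3,8,-10)
river: ρ → (-10,12,1)
river: ρ → (1,12,-10)
river: ρ → (-10,8,3)
river: ρ → (3,10,-7)
river: ρ → (-7,4,6)
river: ρ → (6,8,-5)
river: ρ → (-5,12,2)
river: ρ → (2,12,-5)
ρ-cycle length = 12 (tail of 2 descent steps not counted)

12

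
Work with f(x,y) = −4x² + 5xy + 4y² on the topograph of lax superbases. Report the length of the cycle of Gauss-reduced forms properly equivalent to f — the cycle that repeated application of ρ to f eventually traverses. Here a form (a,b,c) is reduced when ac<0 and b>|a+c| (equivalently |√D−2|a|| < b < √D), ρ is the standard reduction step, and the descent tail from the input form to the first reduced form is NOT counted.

D = 89, ⌊√D⌋ = 9
river: ρ → (4,3,-5)
river: ρ → (-5,7,2)
river: ρ → (2,9,-1)
river: ρ → (-1,9,2)
river: ρ → (2,7,-5)
river: ρ → (-5,3,4)
river: ρ → (4,5,-4)
river: ρ → (-4,3,5)
river: ρ → (5,7,-2)
river: ρ → (-2,9,1)
river: ρ → (1,9,-2)
river: ρ → (-2,7,5)
river: ρ → (5,3,-4)
river: ρ → (-4,5,4)
ρ-cycle length = 14 (tail of 0 descent steps not counted)

14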